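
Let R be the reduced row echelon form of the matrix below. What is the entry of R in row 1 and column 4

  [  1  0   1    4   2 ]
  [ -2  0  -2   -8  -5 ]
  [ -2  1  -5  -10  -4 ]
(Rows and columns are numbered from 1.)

ρ2 := ρ2 + 2·ρ1
  [  1  0   1    4   2 ]
  [  0  0   0    0  -1 ]
  [ -2  1  -5  -10  -4 ]
ρ3 := ρ3 + 2·ρ1
  [ 1  0   1   4   2 ]
  [ 0  0   0   0  -1 ]
  [ 0  1  -3  -2   0 ]
ρ2 ↔ ρ3
  [ 1  0   1   4   2 ]
  [ 0  1  -3  -2   0 ]
  [ 0  0   0   0  -1 ]
ρ3 := -1·ρ3
  [ 1  0   1   4  2 ]
  [ 0  1  -3  -2  0 ]
  [ 0  0   0   0  1 ]
ρ1 := ρ1 − 2·ρ3
  [ 1  0   1   4  0 ]
  [ 0  1  -3  -2  0 ]
  [ 0  0   0   0  1 ]

4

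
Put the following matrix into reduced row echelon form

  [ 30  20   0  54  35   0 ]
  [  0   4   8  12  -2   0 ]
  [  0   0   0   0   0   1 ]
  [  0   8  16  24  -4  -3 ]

[[1, 0, -4/3, -1/5, 3/2, 0], [0, 1, 2, 3, -1/2, 0], [0, 0, 0, 0, 0, 1], [0, 0, 0, 0, 0, 0]]

Multiply R1 by 1/30.
Multiply R2 by 1/4.
Subtract 8 times R2 from R4.
Add 3 times R3 to R4.
Subtract 2/3 times R2 from R1.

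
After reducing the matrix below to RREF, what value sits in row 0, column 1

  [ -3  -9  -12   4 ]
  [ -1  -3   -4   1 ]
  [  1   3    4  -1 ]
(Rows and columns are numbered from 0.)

Multiply R1 by -1/3.
  [  1   3   4  -4/3 ]
  [ -1  -3  -4     1 ]
  [  1   3   4    -1 ]
Add R1 to R2.
  [ 1  3  4  -4/3 ]
  [ 0  0  0  -1/3 ]
  [ 1  3  4    -1 ]
Subtract R1 from R3.
  [ 1  3  4  -4/3 ]
  [ 0  0  0  -1/3 ]
  [ 0  0  0   1/3 ]
Multiply R2 by -3.
  [ 1  3  4  -4/3 ]
  [ 0  0  0     1 ]
  [ 0  0  0   1/3 ]
Subtract 1/3 times R2 from R3.
  [ 1  3  4  -4/3 ]
  [ 0  0  0     1 ]
  [ 0  0  0     0 ]
Add 4/3 times R2 to R1.
  [ 1  3  4  0 ]
  [ 0  0  0  1 ]
  [ 0  0  0  0 ]

3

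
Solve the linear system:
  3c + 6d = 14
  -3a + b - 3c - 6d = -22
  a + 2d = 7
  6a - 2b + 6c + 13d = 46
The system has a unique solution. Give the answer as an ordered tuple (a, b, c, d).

(3, 1, 2/3, 2)

Form the augmented matrix and row-reduce:
  [  0   0   3   6  |   14 ]
  [ -3   1  -3  -6  |  -22 ]
  [  1   0   0   2  |    7 ]
  [  6  -2   6  13  |   46 ]
r1 <-> r2
  [ -3   1  -3  -6  |  -22 ]
  [  0   0   3   6  |   14 ]
  [  1   0   0   2  |    7 ]
  [  6  -2   6  13  |   46 ]
r1 → -1/3·r1
  [ 1  -1/3  1   2  |  22/3 ]
  [ 0     0  3   6  |    14 ]
  [ 1     0  0   2  |     7 ]
  [ 6    -2  6  13  |    46 ]
r3 → r3 − r1
  [ 1  -1/3   1   2  |  22/3 ]
  [ 0     0   3   6  |    14 ]
  [ 0   1/3  -1   0  |  -1/3 ]
  [ 6    -2   6  13  |    46 ]
r4 → r4 − 6·r1
  [ 1  -1/3   1  2  |  22/3 ]
  [ 0     0   3  6  |    14 ]
  [ 0   1/3  -1  0  |  -1/3 ]
  [ 0     0   0  1  |     2 ]
r2 <-> r3
  [ 1  -1/3   1  2  |  22/3 ]
  [ 0   1/3  -1  0  |  -1/3 ]
  [ 0     0   3  6  |    14 ]
  [ 0     0   0  1  |     2 ]
r2 → 3·r2
  [ 1  -1/3   1  2  |  22/3 ]
  [ 0     1  -3  0  |    -1 ]
  [ 0     0   3  6  |    14 ]
  [ 0     0   0  1  |     2 ]
r3 → 1/3·r3
  [ 1  -1/3   1  2  |  22/3 ]
  [ 0     1  -3  0  |    -1 ]
  [ 0     0   1  2  |  14/3 ]
  [ 0     0   0  1  |     2 ]
r3 → r3 − 2·r4
  [ 1  -1/3   1  2  |  22/3 ]
  [ 0     1  -3  0  |    -1 ]
  [ 0     0   1  0  |   2/3 ]
  [ 0     0   0  1  |     2 ]
r1 → r1 − 2·r4
  [ 1  -1/3   1  0  |  10/3 ]
  [ 0     1  -3  0  |    -1 ]
  [ 0     0   1  0  |   2/3 ]
  [ 0     0   0  1  |     2 ]
r2 → r2 + 3·r3
  [ 1  -1/3  1  0  |  10/3 ]
  [ 0     1  0  0  |     1 ]
  [ 0     0  1  0  |   2/3 ]
  [ 0     0  0  1  |     2 ]
r1 → r1 − r3
  [ 1  -1/3  0  0  |  8/3 ]
  [ 0     1  0  0  |    1 ]
  [ 0     0  1  0  |  2/3 ]
  [ 0     0  0  1  |    2 ]
r1 → r1 + 1/3·r2
  [ 1  0  0  0  |    3 ]
  [ 0  1  0  0  |    1 ]
  [ 0  0  1  0  |  2/3 ]
  [ 0  0  0  1  |    2 ]
Reading off the last column: a = 3, b = 1, c = 2/3, d = 2.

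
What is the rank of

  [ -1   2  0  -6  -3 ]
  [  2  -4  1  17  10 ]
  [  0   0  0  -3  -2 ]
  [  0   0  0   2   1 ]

rank = 4

Multiply R1 by -1.
  [ 1  -2  0   6   3 ]
  [ 2  -4  1  17  10 ]
  [ 0   0  0  -3  -2 ]
  [ 0   0  0   2   1 ]
Subtract 2 times R1 from R2.
  [ 1  -2  0   6   3 ]
  [ 0   0  1   5   4 ]
  [ 0   0  0  -3  -2 ]
  [ 0   0  0   2   1 ]
Multiply R3 by -1/3.
  [ 1  -2  0  6    3 ]
  [ 0   0  1  5    4 ]
  [ 0   0  0  1  2/3 ]
  [ 0   0  0  2    1 ]
Subtract 2 times R3 from R4.
  [ 1  -2  0  6     3 ]
  [ 0   0  1  5     4 ]
  [ 0   0  0  1   2/3 ]
  [ 0   0  0  0  -1/3 ]
Multiply R4 by -3.
  [ 1  -2  0  6    3 ]
  [ 0   0  1  5    4 ]
  [ 0   0  0  1  2/3 ]
  [ 0   0  0  0    1 ]
Subtract 2/3 times R4 from R3.
  [ 1  -2  0  6  3 ]
  [ 0   0  1  5  4 ]
  [ 0   0  0  1  0 ]
  [ 0   0  0  0  1 ]
Subtract 4 times R4 from R2.
  [ 1  -2  0  6  3 ]
  [ 0   0  1  5  0 ]
  [ 0   0  0  1  0 ]
  [ 0   0  0  0  1 ]
Subtract 3 times R4 from R1.
  [ 1  -2  0  6  0 ]
  [ 0   0  1  5  0 ]
  [ 0   0  0  1  0 ]
  [ 0   0  0  0  1 ]
Subtract 5 times R3 from R2.
  [ 1  -2  0  6  0 ]
  [ 0   0  1  0  0 ]
  [ 0   0  0  1  0 ]
  [ 0   0  0  0  1 ]
Subtract 6 times R3 from R1.
  [ 1  -2  0  0  0 ]
  [ 0   0  1  0  0 ]
  [ 0   0  0  1  0 ]
  [ 0   0  0  0  1 ]
The reduced form has 4 nonzero rows.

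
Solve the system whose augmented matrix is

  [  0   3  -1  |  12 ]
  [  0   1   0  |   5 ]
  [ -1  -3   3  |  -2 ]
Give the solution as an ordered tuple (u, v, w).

(-4, 5, 3)

ρ1 ↔ ρ3
  [ -1  -3   3  |  -2 ]
  [  0   1   0  |   5 ]
  [  0   3  -1  |  12 ]
ρ1 -> -1·ρ1
  [ 1  3  -3  |   2 ]
  [ 0  1   0  |   5 ]
  [ 0  3  -1  |  12 ]
ρ3 -> ρ3 − 3·ρ2
  [ 1  3  -3  |   2 ]
  [ 0  1   0  |   5 ]
  [ 0  0  -1  |  -3 ]
ρ3 -> -1·ρ3
  [ 1  3  -3  |  2 ]
  [ 0  1   0  |  5 ]
  [ 0  0   1  |  3 ]
ρ1 -> ρ1 + 3·ρ3
  [ 1  3  0  |  11 ]
  [ 0  1  0  |   5 ]
  [ 0  0  1  |   3 ]
ρ1 -> ρ1 − 3·ρ2
  [ 1  0  0  |  -4 ]
  [ 0  1  0  |   5 ]
  [ 0  0  1  |   3 ]
Reading off the last column: u = -4, v = 5, w = 3.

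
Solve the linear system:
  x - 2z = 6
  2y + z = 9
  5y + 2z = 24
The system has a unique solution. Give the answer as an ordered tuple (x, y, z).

Form the augmented matrix and row-reduce:
  [ 1  0  -2  |   6 ]
  [ 0  2   1  |   9 ]
  [ 0  5   2  |  24 ]
r2 → 1/2·r2
r3 → r3 − 5·r2
r3 → -2·r3
r2 → r2 − 1/2·r3
r1 → r1 + 2·r3
Reading off the last column: x = 0, y = 6, z = -3.

(0, 6, -3)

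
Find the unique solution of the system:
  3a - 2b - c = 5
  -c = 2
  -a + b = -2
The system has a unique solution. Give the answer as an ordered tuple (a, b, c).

Form the augmented matrix and row-reduce:
  [  3  -2  -1  |   5 ]
  [  0   0  -1  |   2 ]
  [ -1   1   0  |  -2 ]
R1 -> 1/3·R1
  [  1  -2/3  -1/3  |  5/3 ]
  [  0     0    -1  |    2 ]
  [ -1     1     0  |   -2 ]
R3 -> R3 + R1
  [ 1  -2/3  -1/3  |   5/3 ]
  [ 0     0    -1  |     2 ]
  [ 0   1/3  -1/3  |  -1/3 ]
R2 <-> R3
  [ 1  -2/3  -1/3  |   5/3 ]
  [ 0   1/3  -1/3  |  -1/3 ]
  [ 0     0    -1  |     2 ]
R2 -> 3·R2
  [ 1  -2/3  -1/3  |  5/3 ]
  [ 0     1    -1  |   -1 ]
  [ 0     0    -1  |    2 ]
R3 -> -1·R3
  [ 1  -2/3  -1/3  |  5/3 ]
  [ 0     1    -1  |   -1 ]
  [ 0     0     1  |   -2 ]
R2 -> R2 + R3
  [ 1  -2/3  -1/3  |  5/3 ]
  [ 0     1     0  |   -3 ]
  [ 0     0     1  |   -2 ]
R1 -> R1 + 1/3·R3
  [ 1  -2/3  0  |   1 ]
  [ 0     1  0  |  -3 ]
  [ 0     0  1  |  -2 ]
R1 -> R1 + 2/3·R2
  [ 1  0  0  |  -1 ]
  [ 0  1  0  |  -3 ]
  [ 0  0  1  |  -2 ]
Reading off the last column: a = -1, b = -3, c = -2.

(-1, -3, -2)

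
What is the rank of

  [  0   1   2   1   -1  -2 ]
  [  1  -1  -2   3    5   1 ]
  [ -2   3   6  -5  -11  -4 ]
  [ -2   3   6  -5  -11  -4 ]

rank = 2

r1 <=> r2
  [  1  -1  -2   3    5   1 ]
  [  0   1   2   1   -1  -2 ]
  [ -2   3   6  -5  -11  -4 ]
  [ -2   3   6  -5  -11  -4 ]
r3 := r3 + 2·r1
  [  1  -1  -2   3    5   1 ]
  [  0   1   2   1   -1  -2 ]
  [  0   1   2   1   -1  -2 ]
  [ -2   3   6  -5  -11  -4 ]
r4 := r4 + 2·r1
  [ 1  -1  -2  3   5   1 ]
  [ 0   1   2  1  -1  -2 ]
  [ 0   1   2  1  -1  -2 ]
  [ 0   1   2  1  -1  -2 ]
r3 := r3 − r2
  [ 1  -1  -2  3   5   1 ]
  [ 0   1   2  1  -1  -2 ]
  [ 0   0   0  0   0   0 ]
  [ 0   1   2  1  -1  -2 ]
r4 := r4 − r2
  [ 1  -1  -2  3   5   1 ]
  [ 0   1   2  1  -1  -2 ]
  [ 0   0   0  0   0   0 ]
  [ 0   0   0  0   0   0 ]
r1 := r1 + r2
  [ 1  0  0  4   4  -1 ]
  [ 0  1  2  1  -1  -2 ]
  [ 0  0  0  0   0   0 ]
  [ 0  0  0  0   0   0 ]
The reduced form has 2 nonzero rows.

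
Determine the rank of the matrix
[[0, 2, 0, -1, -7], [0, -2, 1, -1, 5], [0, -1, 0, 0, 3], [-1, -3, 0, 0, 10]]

r1 <=> r4
r1 -> -1·r1
r2 -> -1/2·r2
r3 -> r3 + r2
r4 -> r4 − 2·r2
r3 -> -2·r3
r4 -> r4 − r3
r4 -> -1·r4
r3 -> r3 + r4
r2 -> r2 − 1/2·r4
r2 -> r2 + 1/2·r3
r1 -> r1 − 3·r2
The reduced form has 4 nonzero rows.

rank = 4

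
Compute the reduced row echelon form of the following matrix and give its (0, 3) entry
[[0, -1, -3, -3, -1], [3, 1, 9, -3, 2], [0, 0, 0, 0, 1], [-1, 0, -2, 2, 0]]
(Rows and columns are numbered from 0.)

R1 ↔ R2
R1 ← 1/3·R1
R4 ← R4 + R1
R2 ← -1·R2
R4 ← R4 − 1/3·R2
R4 ← R4 − 1/3·R3
R2 ← R2 − R3
R1 ← R1 − 2/3·R3
R1 ← R1 − 1/3·R2

-2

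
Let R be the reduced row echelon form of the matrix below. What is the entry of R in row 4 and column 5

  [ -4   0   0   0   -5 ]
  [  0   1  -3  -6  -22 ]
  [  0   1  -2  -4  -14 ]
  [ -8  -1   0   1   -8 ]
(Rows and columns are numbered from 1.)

4

r1 ← -1/4·r1
  [  1   0   0   0  5/4 ]
  [  0   1  -3  -6  -22 ]
  [  0   1  -2  -4  -14 ]
  [ -8  -1   0   1   -8 ]
r4 ← r4 + 8·r1
  [ 1   0   0   0  5/4 ]
  [ 0   1  -3  -6  -22 ]
  [ 0   1  -2  -4  -14 ]
  [ 0  -1   0   1    2 ]
r3 ← r3 − r2
  [ 1   0   0   0  5/4 ]
  [ 0   1  -3  -6  -22 ]
  [ 0   0   1   2    8 ]
  [ 0  -1   0   1    2 ]
r4 ← r4 + r2
  [ 1  0   0   0  5/4 ]
  [ 0  1  -3  -6  -22 ]
  [ 0  0   1   2    8 ]
  [ 0  0  -3  -5  -20 ]
r4 ← r4 + 3·r3
  [ 1  0   0   0  5/4 ]
  [ 0  1  -3  -6  -22 ]
  [ 0  0   1   2    8 ]
  [ 0  0   0   1    4 ]
r3 ← r3 − 2·r4
  [ 1  0   0   0  5/4 ]
  [ 0  1  -3  -6  -22 ]
  [ 0  0   1   0    0 ]
  [ 0  0   0   1    4 ]
r2 ← r2 + 6·r4
  [ 1  0   0  0  5/4 ]
  [ 0  1  -3  0    2 ]
  [ 0  0   1  0    0 ]
  [ 0  0   0  1    4 ]
r2 ← r2 + 3·r3
  [ 1  0  0  0  5/4 ]
  [ 0  1  0  0    2 ]
  [ 0  0  1  0    0 ]
  [ 0  0  0  1    4 ]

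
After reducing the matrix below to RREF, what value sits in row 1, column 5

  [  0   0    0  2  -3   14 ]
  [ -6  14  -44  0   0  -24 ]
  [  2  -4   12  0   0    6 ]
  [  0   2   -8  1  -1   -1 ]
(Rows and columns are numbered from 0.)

-3

R1 <-> R2
R1 := -1/6·R1
R3 := R3 − 2·R1
R2 <-> R3
R2 := 3/2·R2
R4 := R4 − 2·R2
R3 := 1/2·R3
R4 := R4 − R3
R4 := 2·R4
R3 := R3 + 3/2·R4
R1 := R1 + 7/3·R2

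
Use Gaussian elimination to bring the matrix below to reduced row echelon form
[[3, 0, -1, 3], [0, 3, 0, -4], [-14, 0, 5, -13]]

[[1, 0, 0, 2], [0, 1, 0, -4/3], [0, 0, 1, 3]]

R1 → 1/3·R1
  [   1  0  -1/3    1 ]
  [   0  3     0   -4 ]
  [ -14  0     5  -13 ]
R3 → R3 + 14·R1
  [ 1  0  -1/3   1 ]
  [ 0  3     0  -4 ]
  [ 0  0   1/3   1 ]
R2 → 1/3·R2
  [ 1  0  -1/3     1 ]
  [ 0  1     0  -4/3 ]
  [ 0  0   1/3     1 ]
R3 → 3·R3
  [ 1  0  -1/3     1 ]
  [ 0  1     0  -4/3 ]
  [ 0  0     1     3 ]
R1 → R1 + 1/3·R3
  [ 1  0  0     2 ]
  [ 0  1  0  -4/3 ]
  [ 0  0  1     3 ]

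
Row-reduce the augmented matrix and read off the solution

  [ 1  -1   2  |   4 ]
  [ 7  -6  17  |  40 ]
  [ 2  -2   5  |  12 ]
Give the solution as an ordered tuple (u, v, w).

(-4, 0, 4)

R2 -> R2 − 7·R1
  [ 1  -1  2  |   4 ]
  [ 0   1  3  |  12 ]
  [ 2  -2  5  |  12 ]
R3 -> R3 − 2·R1
  [ 1  -1  2  |   4 ]
  [ 0   1  3  |  12 ]
  [ 0   0  1  |   4 ]
R2 -> R2 − 3·R3
  [ 1  -1  2  |  4 ]
  [ 0   1  0  |  0 ]
  [ 0   0  1  |  4 ]
R1 -> R1 − 2·R3
  [ 1  -1  0  |  -4 ]
  [ 0   1  0  |   0 ]
  [ 0   0  1  |   4 ]
R1 -> R1 + R2
  [ 1  0  0  |  -4 ]
  [ 0  1  0  |   0 ]
  [ 0  0  1  |   4 ]
Reading off the last column: u = -4, v = 0, w = 4.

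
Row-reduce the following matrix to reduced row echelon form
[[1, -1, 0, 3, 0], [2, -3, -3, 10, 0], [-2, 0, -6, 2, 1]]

Subtract 2 times r1 from r2.
  [  1  -1   0  3  0 ]
  [  0  -1  -3  4  0 ]
  [ -2   0  -6  2  1 ]
Add 2 times r1 to r3.
  [ 1  -1   0  3  0 ]
  [ 0  -1  -3  4  0 ]
  [ 0  -2  -6  8  1 ]
Multiply r2 by -1.
  [ 1  -1   0   3  0 ]
  [ 0   1   3  -4  0 ]
  [ 0  -2  -6   8  1 ]
Add 2 times r2 to r3.
  [ 1  -1  0   3  0 ]
  [ 0   1  3  -4  0 ]
  [ 0   0  0   0  1 ]
Add r2 to r1.
  [ 1  0  3  -1  0 ]
  [ 0  1  3  -4  0 ]
  [ 0  0  0   0  1 ]

[[1, 0, 3, -1, 0], [0, 1, 3, -4, 0], [0, 0, 0, 0, 1]]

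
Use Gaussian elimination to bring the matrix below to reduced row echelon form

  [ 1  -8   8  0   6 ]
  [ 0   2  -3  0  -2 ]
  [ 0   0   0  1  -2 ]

[[1, 0, -4, 0, -2], [0, 1, -3/2, 0, -1], [0, 0, 0, 1, -2]]

Multiply R2 by 1/2.
  [ 1  -8     8  0   6 ]
  [ 0   1  -3/2  0  -1 ]
  [ 0   0     0  1  -2 ]
Add 8 times R2 to R1.
  [ 1  0    -4  0  -2 ]
  [ 0  1  -3/2  0  -1 ]
  [ 0  0     0  1  -2 ]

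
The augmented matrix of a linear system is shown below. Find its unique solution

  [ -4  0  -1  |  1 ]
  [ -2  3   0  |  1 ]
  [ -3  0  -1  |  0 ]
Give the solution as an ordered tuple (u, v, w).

(-1, -1/3, 3)

ρ1 → -1/4·ρ1
  [  1  0  1/4  |  -1/4 ]
  [ -2  3    0  |     1 ]
  [ -3  0   -1  |     0 ]
ρ2 → ρ2 + 2·ρ1
  [  1  0  1/4  |  -1/4 ]
  [  0  3  1/2  |   1/2 ]
  [ -3  0   -1  |     0 ]
ρ3 → ρ3 + 3·ρ1
  [ 1  0   1/4  |  -1/4 ]
  [ 0  3   1/2  |   1/2 ]
  [ 0  0  -1/4  |  -3/4 ]
ρ2 → 1/3·ρ2
  [ 1  0   1/4  |  -1/4 ]
  [ 0  1   1/6  |   1/6 ]
  [ 0  0  -1/4  |  -3/4 ]
ρ3 → -4·ρ3
  [ 1  0  1/4  |  -1/4 ]
  [ 0  1  1/6  |   1/6 ]
  [ 0  0    1  |     3 ]
ρ2 → ρ2 − 1/6·ρ3
  [ 1  0  1/4  |  -1/4 ]
  [ 0  1    0  |  -1/3 ]
  [ 0  0    1  |     3 ]
ρ1 → ρ1 − 1/4·ρ3
  [ 1  0  0  |    -1 ]
  [ 0  1  0  |  -1/3 ]
  [ 0  0  1  |     3 ]
Reading off the last column: u = -1, v = -1/3, w = 3.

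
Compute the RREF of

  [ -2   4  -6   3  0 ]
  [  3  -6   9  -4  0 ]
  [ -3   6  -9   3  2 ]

[[1, -2, 3, 0, 0], [0, 0, 0, 1, 0], [0, 0, 0, 0, 1]]

ρ1 → -1/2·ρ1
  [  1  -2   3  -3/2  0 ]
  [  3  -6   9    -4  0 ]
  [ -3   6  -9     3  2 ]
ρ2 → ρ2 − 3·ρ1
  [  1  -2   3  -3/2  0 ]
  [  0   0   0   1/2  0 ]
  [ -3   6  -9     3  2 ]
ρ3 → ρ3 + 3·ρ1
  [ 1  -2  3  -3/2  0 ]
  [ 0   0  0   1/2  0 ]
  [ 0   0  0  -3/2  2 ]
ρ2 → 2·ρ2
  [ 1  -2  3  -3/2  0 ]
  [ 0   0  0     1  0 ]
  [ 0   0  0  -3/2  2 ]
ρ3 → ρ3 + 3/2·ρ2
  [ 1  -2  3  -3/2  0 ]
  [ 0   0  0     1  0 ]
  [ 0   0  0     0  2 ]
ρ3 → 1/2·ρ3
  [ 1  -2  3  -3/2  0 ]
  [ 0   0  0     1  0 ]
  [ 0   0  0     0  1 ]
ρ1 → ρ1 + 3/2·ρ2
  [ 1  -2  3  0  0 ]
  [ 0   0  0  1  0 ]
  [ 0   0  0  0  1 ]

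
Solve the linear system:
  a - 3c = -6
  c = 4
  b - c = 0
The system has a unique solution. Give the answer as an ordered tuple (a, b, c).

(6, 4, 4)

Form the augmented matrix and row-reduce:
  [ 1  0  -3  |  -6 ]
  [ 0  0   1  |   4 ]
  [ 0  1  -1  |   0 ]
Swap r2 and r3.
  [ 1  0  -3  |  -6 ]
  [ 0  1  -1  |   0 ]
  [ 0  0   1  |   4 ]
Add r3 to r2.
  [ 1  0  -3  |  -6 ]
  [ 0  1   0  |   4 ]
  [ 0  0   1  |   4 ]
Add 3 times r3 to r1.
  [ 1  0  0  |  6 ]
  [ 0  1  0  |  4 ]
  [ 0  0  1  |  4 ]
Reading off the last column: a = 6, b = 4, c = 4.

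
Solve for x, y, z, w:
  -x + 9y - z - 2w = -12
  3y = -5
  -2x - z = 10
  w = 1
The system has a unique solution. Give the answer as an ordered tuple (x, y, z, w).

(-5, -5/3, 0, 1)

Form the augmented matrix and row-reduce:
  [ -1  9  -1  -2  |  -12 ]
  [  0  3   0   0  |   -5 ]
  [ -2  0  -1   0  |   10 ]
  [  0  0   0   1  |    1 ]
Multiply r1 by -1.
  [  1  -9   1  2  |  12 ]
  [  0   3   0  0  |  -5 ]
  [ -2   0  -1  0  |  10 ]
  [  0   0   0  1  |   1 ]
Add 2 times r1 to r3.
  [ 1   -9  1  2  |  12 ]
  [ 0    3  0  0  |  -5 ]
  [ 0  -18  1  4  |  34 ]
  [ 0    0  0  1  |   1 ]
Multiply r2 by 1/3.
  [ 1   -9  1  2  |    12 ]
  [ 0    1  0  0  |  -5/3 ]
  [ 0  -18  1  4  |    34 ]
  [ 0    0  0  1  |     1 ]
Add 18 times r2 to r3.
  [ 1  -9  1  2  |    12 ]
  [ 0   1  0  0  |  -5/3 ]
  [ 0   0  1  4  |     4 ]
  [ 0   0  0  1  |     1 ]
Subtract 4 times r4 from r3.
  [ 1  -9  1  2  |    12 ]
  [ 0   1  0  0  |  -5/3 ]
  [ 0   0  1  0  |     0 ]
  [ 0   0  0  1  |     1 ]
Subtract 2 times r4 from r1.
  [ 1  -9  1  0  |    10 ]
  [ 0   1  0  0  |  -5/3 ]
  [ 0   0  1  0  |     0 ]
  [ 0   0  0  1  |     1 ]
Subtract r3 from r1.
  [ 1  -9  0  0  |    10 ]
  [ 0   1  0  0  |  -5/3 ]
  [ 0   0  1  0  |     0 ]
  [ 0   0  0  1  |     1 ]
Add 9 times r2 to r1.
  [ 1  0  0  0  |    -5 ]
  [ 0  1  0  0  |  -5/3 ]
  [ 0  0  1  0  |     0 ]
  [ 0  0  0  1  |     1 ]
Reading off the last column: x = -5, y = -5/3, z = 0, w = 1.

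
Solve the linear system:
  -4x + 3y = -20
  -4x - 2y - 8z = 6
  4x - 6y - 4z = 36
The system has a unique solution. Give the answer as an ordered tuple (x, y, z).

Form the augmented matrix and row-reduce:
  [ -4   3   0  |  -20 ]
  [ -4  -2  -8  |    6 ]
  [  4  -6  -4  |   36 ]
R1 ← -1/4·R1
  [  1  -3/4   0  |   5 ]
  [ -4    -2  -8  |   6 ]
  [  4    -6  -4  |  36 ]
R2 ← R2 + 4·R1
  [ 1  -3/4   0  |   5 ]
  [ 0    -5  -8  |  26 ]
  [ 4    -6  -4  |  36 ]
R3 ← R3 − 4·R1
  [ 1  -3/4   0  |   5 ]
  [ 0    -5  -8  |  26 ]
  [ 0    -3  -4  |  16 ]
R2 ← -1/5·R2
  [ 1  -3/4    0  |      5 ]
  [ 0     1  8/5  |  -26/5 ]
  [ 0    -3   -4  |     16 ]
R3 ← R3 + 3·R2
  [ 1  -3/4    0  |      5 ]
  [ 0     1  8/5  |  -26/5 ]
  [ 0     0  4/5  |    2/5 ]
R3 ← 5/4·R3
  [ 1  -3/4    0  |      5 ]
  [ 0     1  8/5  |  -26/5 ]
  [ 0     0    1  |    1/2 ]
R2 ← R2 − 8/5·R3
  [ 1  -3/4  0  |    5 ]
  [ 0     1  0  |   -6 ]
  [ 0     0  1  |  1/2 ]
R1 ← R1 + 3/4·R2
  [ 1  0  0  |  1/2 ]
  [ 0  1  0  |   -6 ]
  [ 0  0  1  |  1/2 ]
Reading off the last column: x = 1/2, y = -6, z = 1/2.

(1/2, -6, 1/2)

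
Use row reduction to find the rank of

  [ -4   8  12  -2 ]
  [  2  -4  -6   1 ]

R1 := -1/4·R1
R2 := R2 − 2·R1
The reduced form has 1 nonzero row.

rank = 1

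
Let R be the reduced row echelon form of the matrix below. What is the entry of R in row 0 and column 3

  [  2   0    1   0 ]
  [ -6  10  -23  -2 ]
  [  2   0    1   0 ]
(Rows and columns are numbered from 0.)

r1 → 1/2·r1
  [  1   0  1/2   0 ]
  [ -6  10  -23  -2 ]
  [  2   0    1   0 ]
r2 → r2 + 6·r1
  [ 1   0  1/2   0 ]
  [ 0  10  -20  -2 ]
  [ 2   0    1   0 ]
r3 → r3 − 2·r1
  [ 1   0  1/2   0 ]
  [ 0  10  -20  -2 ]
  [ 0   0    0   0 ]
r2 → 1/10·r2
  [ 1  0  1/2     0 ]
  [ 0  1   -2  -1/5 ]
  [ 0  0    0     0 ]

0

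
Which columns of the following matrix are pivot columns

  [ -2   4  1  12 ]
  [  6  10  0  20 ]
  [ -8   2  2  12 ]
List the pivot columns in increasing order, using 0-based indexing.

0, 1, 2

Multiply r1 by -1/2.
  [  1  -2  -1/2  -6 ]
  [  6  10     0  20 ]
  [ -8   2     2  12 ]
Subtract 6 times r1 from r2.
  [  1  -2  -1/2  -6 ]
  [  0  22     3  56 ]
  [ -8   2     2  12 ]
Add 8 times r1 to r3.
  [ 1   -2  -1/2   -6 ]
  [ 0   22     3   56 ]
  [ 0  -14    -2  -36 ]
Multiply r2 by 1/22.
  [ 1   -2  -1/2     -6 ]
  [ 0    1  3/22  28/11 ]
  [ 0  -14    -2    -36 ]
Add 14 times r2 to r3.
  [ 1  -2   -1/2     -6 ]
  [ 0   1   3/22  28/11 ]
  [ 0   0  -1/11  -4/11 ]
Multiply r3 by -11.
  [ 1  -2  -1/2     -6 ]
  [ 0   1  3/22  28/11 ]
  [ 0   0     1      4 ]
Subtract 3/22 times r3 from r2.
  [ 1  -2  -1/2  -6 ]
  [ 0   1     0   2 ]
  [ 0   0     1   4 ]
Add 1/2 times r3 to r1.
  [ 1  -2  0  -4 ]
  [ 0   1  0   2 ]
  [ 0   0  1   4 ]
Add 2 times r2 to r1.
  [ 1  0  0  0 ]
  [ 0  1  0  2 ]
  [ 0  0  1  4 ]
Pivot columns are the columns containing a leading 1.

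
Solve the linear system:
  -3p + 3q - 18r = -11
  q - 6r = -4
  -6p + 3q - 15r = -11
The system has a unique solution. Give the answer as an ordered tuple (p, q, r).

(-1/3, -6, -1/3)

Form the augmented matrix and row-reduce:
  [ -3  3  -18  |  -11 ]
  [  0  1   -6  |   -4 ]
  [ -6  3  -15  |  -11 ]
R1 → -1/3·R1
  [  1  -1    6  |  11/3 ]
  [  0   1   -6  |    -4 ]
  [ -6   3  -15  |   -11 ]
R3 → R3 + 6·R1
  [ 1  -1   6  |  11/3 ]
  [ 0   1  -6  |    -4 ]
  [ 0  -3  21  |    11 ]
R3 → R3 + 3·R2
  [ 1  -1   6  |  11/3 ]
  [ 0   1  -6  |    -4 ]
  [ 0   0   3  |    -1 ]
R3 → 1/3·R3
  [ 1  -1   6  |  11/3 ]
  [ 0   1  -6  |    -4 ]
  [ 0   0   1  |  -1/3 ]
R2 → R2 + 6·R3
  [ 1  -1  6  |  11/3 ]
  [ 0   1  0  |    -6 ]
  [ 0   0  1  |  -1/3 ]
R1 → R1 − 6·R3
  [ 1  -1  0  |  17/3 ]
  [ 0   1  0  |    -6 ]
  [ 0   0  1  |  -1/3 ]
R1 → R1 + R2
  [ 1  0  0  |  -1/3 ]
  [ 0  1  0  |    -6 ]
  [ 0  0  1  |  -1/3 ]
Reading off the last column: p = -1/3, q = -6, r = -1/3.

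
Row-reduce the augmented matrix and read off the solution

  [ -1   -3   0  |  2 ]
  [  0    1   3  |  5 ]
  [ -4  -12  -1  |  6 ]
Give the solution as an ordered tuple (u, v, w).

(1, -1, 2)

Multiply R1 by -1.
Add 4 times R1 to R3.
Multiply R3 by -1.
Subtract 3 times R3 from R2.
Subtract 3 times R2 from R1.
Reading off the last column: u = 1, v = -1, w = 2.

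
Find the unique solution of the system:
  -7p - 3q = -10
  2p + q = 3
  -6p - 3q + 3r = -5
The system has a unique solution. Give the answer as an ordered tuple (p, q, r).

Form the augmented matrix and row-reduce:
  [ -7  -3  0  |  -10 ]
  [  2   1  0  |    3 ]
  [ -6  -3  3  |   -5 ]
ρ1 → -1/7·ρ1
ρ2 → ρ2 − 2·ρ1
ρ3 → ρ3 + 6·ρ1
ρ2 → 7·ρ2
ρ3 → ρ3 + 3/7·ρ2
ρ3 → 1/3·ρ3
ρ1 → ρ1 − 3/7·ρ2
Reading off the last column: p = 1, q = 1, r = 4/3.

(1, 1, 4/3)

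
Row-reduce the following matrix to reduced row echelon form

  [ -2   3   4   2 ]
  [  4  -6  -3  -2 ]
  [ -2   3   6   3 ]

[[1, -3/2, 0, 0], [0, 0, 1, 0], [0, 0, 0, 1]]

Multiply R1 by -1/2.
Subtract 4 times R1 from R2.
Add 2 times R1 to R3.
Multiply R2 by 1/5.
Subtract 2 times R2 from R3.
Multiply R3 by 5.
Subtract 2/5 times R3 from R2.
Add R3 to R1.
Add 2 times R2 to R1.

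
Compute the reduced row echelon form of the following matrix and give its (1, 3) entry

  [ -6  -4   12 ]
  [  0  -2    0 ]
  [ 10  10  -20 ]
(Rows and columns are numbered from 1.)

-2

R1 := -1/6·R1
  [  1  2/3   -2 ]
  [  0   -2    0 ]
  [ 10   10  -20 ]
R3 := R3 − 10·R1
  [ 1   2/3  -2 ]
  [ 0    -2   0 ]
  [ 0  10/3   0 ]
R2 := -1/2·R2
  [ 1   2/3  -2 ]
  [ 0     1   0 ]
  [ 0  10/3   0 ]
R3 := R3 − 10/3·R2
  [ 1  2/3  -2 ]
  [ 0    1   0 ]
  [ 0    0   0 ]
R1 := R1 − 2/3·R2
  [ 1  0  -2 ]
  [ 0  1   0 ]
  [ 0  0   0 ]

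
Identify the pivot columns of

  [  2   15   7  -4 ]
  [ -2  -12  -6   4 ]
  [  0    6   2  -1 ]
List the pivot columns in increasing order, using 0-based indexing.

Multiply R1 by 1/2.
  [  1  15/2  7/2  -2 ]
  [ -2   -12   -6   4 ]
  [  0     6    2  -1 ]
Add 2 times R1 to R2.
  [ 1  15/2  7/2  -2 ]
  [ 0     3    1   0 ]
  [ 0     6    2  -1 ]
Multiply R2 by 1/3.
  [ 1  15/2  7/2  -2 ]
  [ 0     1  1/3   0 ]
  [ 0     6    2  -1 ]
Subtract 6 times R2 from R3.
  [ 1  15/2  7/2  -2 ]
  [ 0     1  1/3   0 ]
  [ 0     0    0  -1 ]
Multiply R3 by -1.
  [ 1  15/2  7/2  -2 ]
  [ 0     1  1/3   0 ]
  [ 0     0    0   1 ]
Add 2 times R3 to R1.
  [ 1  15/2  7/2  0 ]
  [ 0     1  1/3  0 ]
  [ 0     0    0  1 ]
Subtract 15/2 times R2 from R1.
  [ 1  0    1  0 ]
  [ 0  1  1/3  0 ]
  [ 0  0    0  1 ]
Pivot columns are the columns containing a leading 1.

0, 1, 3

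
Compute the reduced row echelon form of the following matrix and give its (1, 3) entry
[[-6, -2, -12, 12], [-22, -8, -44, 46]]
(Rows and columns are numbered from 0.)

-3

Multiply r1 by -1/6.
  [   1  1/3    2  -2 ]
  [ -22   -8  -44  46 ]
Add 22 times r1 to r2.
  [ 1   1/3  2  -2 ]
  [ 0  -2/3  0   2 ]
Multiply r2 by -3/2.
  [ 1  1/3  2  -2 ]
  [ 0    1  0  -3 ]
Subtract 1/3 times r2 from r1.
  [ 1  0  2  -1 ]
  [ 0  1  0  -3 ]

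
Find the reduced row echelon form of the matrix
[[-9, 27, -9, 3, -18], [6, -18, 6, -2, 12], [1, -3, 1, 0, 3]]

[[1, -3, 1, 0, 3], [0, 0, 0, 1, 3], [0, 0, 0, 0, 0]]

Multiply r1 by -1/9.
  [ 1   -3  1  -1/3   2 ]
  [ 6  -18  6    -2  12 ]
  [ 1   -3  1     0   3 ]
Subtract 6 times r1 from r2.
  [ 1  -3  1  -1/3  2 ]
  [ 0   0  0     0  0 ]
  [ 1  -3  1     0  3 ]
Subtract r1 from r3.
  [ 1  -3  1  -1/3  2 ]
  [ 0   0  0     0  0 ]
  [ 0   0  0   1/3  1 ]
Swap r2 and r3.
  [ 1  -3  1  -1/3  2 ]
  [ 0   0  0   1/3  1 ]
  [ 0   0  0     0  0 ]
Multiply r2 by 3.
  [ 1  -3  1  -1/3  2 ]
  [ 0   0  0     1  3 ]
  [ 0   0  0     0  0 ]
Add 1/3 times r2 to r1.
  [ 1  -3  1  0  3 ]
  [ 0   0  0  1  3 ]
  [ 0   0  0  0  0 ]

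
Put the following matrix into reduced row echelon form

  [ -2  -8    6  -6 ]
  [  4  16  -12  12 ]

[[1, 4, -3, 3], [0, 0, 0, 0]]

r1 ← -1/2·r1
r2 ← r2 − 4·r1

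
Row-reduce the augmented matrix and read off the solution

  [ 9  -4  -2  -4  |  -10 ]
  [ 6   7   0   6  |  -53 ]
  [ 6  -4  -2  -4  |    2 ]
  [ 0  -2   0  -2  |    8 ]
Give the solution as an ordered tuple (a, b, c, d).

(-4, -5, -5, 1)

R1 → 1/9·R1
  [ 1  -4/9  -2/9  -4/9  |  -10/9 ]
  [ 6     7     0     6  |    -53 ]
  [ 6    -4    -2    -4  |      2 ]
  [ 0    -2     0    -2  |      8 ]
R2 → R2 − 6·R1
  [ 1  -4/9  -2/9  -4/9  |   -10/9 ]
  [ 0  29/3   4/3  26/3  |  -139/3 ]
  [ 6    -4    -2    -4  |       2 ]
  [ 0    -2     0    -2  |       8 ]
R3 → R3 − 6·R1
  [ 1  -4/9  -2/9  -4/9  |   -10/9 ]
  [ 0  29/3   4/3  26/3  |  -139/3 ]
  [ 0  -4/3  -2/3  -4/3  |    26/3 ]
  [ 0    -2     0    -2  |       8 ]
R2 → 3/29·R2
  [ 1  -4/9  -2/9   -4/9  |    -10/9 ]
  [ 0     1  4/29  26/29  |  -139/29 ]
  [ 0  -4/3  -2/3   -4/3  |     26/3 ]
  [ 0    -2     0     -2  |        8 ]
R3 → R3 + 4/3·R2
  [ 1  -4/9    -2/9   -4/9  |    -10/9 ]
  [ 0     1    4/29  26/29  |  -139/29 ]
  [ 0     0  -14/29  -4/29  |    66/29 ]
  [ 0    -2       0     -2  |        8 ]
R4 → R4 + 2·R2
  [ 1  -4/9    -2/9   -4/9  |    -10/9 ]
  [ 0     1    4/29  26/29  |  -139/29 ]
  [ 0     0  -14/29  -4/29  |    66/29 ]
  [ 0     0    8/29  -6/29  |   -46/29 ]
R3 → -29/14·R3
  [ 1  -4/9  -2/9   -4/9  |    -10/9 ]
  [ 0     1  4/29  26/29  |  -139/29 ]
  [ 0     0     1    2/7  |    -33/7 ]
  [ 0     0  8/29  -6/29  |   -46/29 ]
R4 → R4 − 8/29·R3
  [ 1  -4/9  -2/9   -4/9  |    -10/9 ]
  [ 0     1  4/29  26/29  |  -139/29 ]
  [ 0     0     1    2/7  |    -33/7 ]
  [ 0     0     0   -2/7  |     -2/7 ]
R4 → -7/2·R4
  [ 1  -4/9  -2/9   -4/9  |    -10/9 ]
  [ 0     1  4/29  26/29  |  -139/29 ]
  [ 0     0     1    2/7  |    -33/7 ]
  [ 0     0     0      1  |        1 ]
R3 → R3 − 2/7·R4
  [ 1  -4/9  -2/9   -4/9  |    -10/9 ]
  [ 0     1  4/29  26/29  |  -139/29 ]
  [ 0     0     1      0  |       -5 ]
  [ 0     0     0      1  |        1 ]
R2 → R2 − 26/29·R4
  [ 1  -4/9  -2/9  -4/9  |    -10/9 ]
  [ 0     1  4/29     0  |  -165/29 ]
  [ 0     0     1     0  |       -5 ]
  [ 0     0     0     1  |        1 ]
R1 → R1 + 4/9·R4
  [ 1  -4/9  -2/9  0  |     -2/3 ]
  [ 0     1  4/29  0  |  -165/29 ]
  [ 0     0     1  0  |       -5 ]
  [ 0     0     0  1  |        1 ]
R2 → R2 − 4/29·R3
  [ 1  -4/9  -2/9  0  |  -2/3 ]
  [ 0     1     0  0  |    -5 ]
  [ 0     0     1  0  |    -5 ]
  [ 0     0     0  1  |     1 ]
R1 → R1 + 2/9·R3
  [ 1  -4/9  0  0  |  -16/9 ]
  [ 0     1  0  0  |     -5 ]
  [ 0     0  1  0  |     -5 ]
  [ 0     0  0  1  |      1 ]
R1 → R1 + 4/9·R2
  [ 1  0  0  0  |  -4 ]
  [ 0  1  0  0  |  -5 ]
  [ 0  0  1  0  |  -5 ]
  [ 0  0  0  1  |   1 ]
Reading off the last column: a = -4, b = -5, c = -5, d = 1.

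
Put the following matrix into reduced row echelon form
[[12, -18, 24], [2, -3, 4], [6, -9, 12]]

R1 → 1/12·R1
  [ 1  -3/2   2 ]
  [ 2    -3   4 ]
  [ 6    -9  12 ]
R2 → R2 − 2·R1
  [ 1  -3/2   2 ]
  [ 0     0   0 ]
  [ 6    -9  12 ]
R3 → R3 − 6·R1
  [ 1  -3/2  2 ]
  [ 0     0  0 ]
  [ 0     0  0 ]

[[1, -3/2, 2], [0, 0, 0], [0, 0, 0]]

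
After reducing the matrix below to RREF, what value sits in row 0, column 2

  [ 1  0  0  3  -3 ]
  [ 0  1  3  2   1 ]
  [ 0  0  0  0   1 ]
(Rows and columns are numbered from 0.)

Subtract r3 from r2.
  [ 1  0  0  3  -3 ]
  [ 0  1  3  2   0 ]
  [ 0  0  0  0   1 ]
Add 3 times r3 to r1.
  [ 1  0  0  3  0 ]
  [ 0  1  3  2  0 ]
  [ 0  0  0  0  1 ]

0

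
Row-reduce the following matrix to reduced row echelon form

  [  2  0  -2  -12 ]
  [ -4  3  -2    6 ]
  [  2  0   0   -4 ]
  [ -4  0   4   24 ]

R1 ← 1/2·R1
  [  1  0  -1  -6 ]
  [ -4  3  -2   6 ]
  [  2  0   0  -4 ]
  [ -4  0   4  24 ]
R2 ← R2 + 4·R1
  [  1  0  -1   -6 ]
  [  0  3  -6  -18 ]
  [  2  0   0   -4 ]
  [ -4  0   4   24 ]
R3 ← R3 − 2·R1
  [  1  0  -1   -6 ]
  [  0  3  -6  -18 ]
  [  0  0   2    8 ]
  [ -4  0   4   24 ]
R4 ← R4 + 4·R1
  [ 1  0  -1   -6 ]
  [ 0  3  -6  -18 ]
  [ 0  0   2    8 ]
  [ 0  0   0    0 ]
R2 ← 1/3·R2
  [ 1  0  -1  -6 ]
  [ 0  1  -2  -6 ]
  [ 0  0   2   8 ]
  [ 0  0   0   0 ]
R3 ← 1/2·R3
  [ 1  0  -1  -6 ]
  [ 0  1  -2  -6 ]
  [ 0  0   1   4 ]
  [ 0  0   0   0 ]
R2 ← R2 + 2·R3
  [ 1  0  -1  -6 ]
  [ 0  1   0   2 ]
  [ 0  0   1   4 ]
  [ 0  0   0   0 ]
R1 ← R1 + R3
  [ 1  0  0  -2 ]
  [ 0  1  0   2 ]
  [ 0  0  1   4 ]
  [ 0  0  0   0 ]

[[1, 0, 0, -2], [0, 1, 0, 2], [0, 0, 1, 4], [0, 0, 0, 0]]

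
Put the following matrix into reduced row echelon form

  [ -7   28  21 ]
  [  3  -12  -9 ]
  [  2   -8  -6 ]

[[1, -4, -3], [0, 0, 0], [0, 0, 0]]

Multiply ρ1 by -1/7.
  [ 1   -4  -3 ]
  [ 3  -12  -9 ]
  [ 2   -8  -6 ]
Subtract 3 times ρ1 from ρ2.
  [ 1  -4  -3 ]
  [ 0   0   0 ]
  [ 2  -8  -6 ]
Subtract 2 times ρ1 from ρ3.
  [ 1  -4  -3 ]
  [ 0   0   0 ]
  [ 0   0   0 ]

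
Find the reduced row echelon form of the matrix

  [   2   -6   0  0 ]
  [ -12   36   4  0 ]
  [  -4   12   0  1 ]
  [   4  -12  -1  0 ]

[[1, -3, 0, 0], [0, 0, 1, 0], [0, 0, 0, 1], [0, 0, 0, 0]]

r1 := 1/2·r1
  [   1   -3   0  0 ]
  [ -12   36   4  0 ]
  [  -4   12   0  1 ]
  [   4  -12  -1  0 ]
r2 := r2 + 12·r1
  [  1   -3   0  0 ]
  [  0    0   4  0 ]
  [ -4   12   0  1 ]
  [  4  -12  -1  0 ]
r3 := r3 + 4·r1
  [ 1   -3   0  0 ]
  [ 0    0   4  0 ]
  [ 0    0   0  1 ]
  [ 4  -12  -1  0 ]
r4 := r4 − 4·r1
  [ 1  -3   0  0 ]
  [ 0   0   4  0 ]
  [ 0   0   0  1 ]
  [ 0   0  -1  0 ]
r2 := 1/4·r2
  [ 1  -3   0  0 ]
  [ 0   0   1  0 ]
  [ 0   0   0  1 ]
  [ 0   0  -1  0 ]
r4 := r4 + r2
  [ 1  -3  0  0 ]
  [ 0   0  1  0 ]
  [ 0   0  0  1 ]
  [ 0   0  0  0 ]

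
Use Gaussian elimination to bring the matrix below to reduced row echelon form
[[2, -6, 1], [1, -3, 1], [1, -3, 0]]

[[1, -3, 0], [0, 0, 1], [0, 0, 0]]

Multiply ρ1 by 1/2.
  [ 1  -3  1/2 ]
  [ 1  -3    1 ]
  [ 1  -3    0 ]
Subtract ρ1 from ρ2.
  [ 1  -3  1/2 ]
  [ 0   0  1/2 ]
  [ 1  -3    0 ]
Subtract ρ1 from ρ3.
  [ 1  -3   1/2 ]
  [ 0   0   1/2 ]
  [ 0   0  -1/2 ]
Multiply ρ2 by 2.
  [ 1  -3   1/2 ]
  [ 0   0     1 ]
  [ 0   0  -1/2 ]
Add 1/2 times ρ2 to ρ3.
  [ 1  -3  1/2 ]
  [ 0   0    1 ]
  [ 0   0    0 ]
Subtract 1/2 times ρ2 from ρ1.
  [ 1  -3  0 ]
  [ 0   0  1 ]
  [ 0   0  0 ]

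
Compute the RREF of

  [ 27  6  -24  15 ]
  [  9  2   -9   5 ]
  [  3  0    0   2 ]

[[1, 0, 0, 2/3], [0, 1, 0, -1/2], [0, 0, 1, 0]]

r1 ← 1/27·r1
  [ 1  2/9  -8/9  5/9 ]
  [ 9    2    -9    5 ]
  [ 3    0     0    2 ]
r2 ← r2 − 9·r1
  [ 1  2/9  -8/9  5/9 ]
  [ 0    0    -1    0 ]
  [ 3    0     0    2 ]
r3 ← r3 − 3·r1
  [ 1   2/9  -8/9  5/9 ]
  [ 0     0    -1    0 ]
  [ 0  -2/3   8/3  1/3 ]
r2 <-> r3
  [ 1   2/9  -8/9  5/9 ]
  [ 0  -2/3   8/3  1/3 ]
  [ 0     0    -1    0 ]
r2 ← -3/2·r2
  [ 1  2/9  -8/9   5/9 ]
  [ 0    1    -4  -1/2 ]
  [ 0    0    -1     0 ]
r3 ← -1·r3
  [ 1  2/9  -8/9   5/9 ]
  [ 0    1    -4  -1/2 ]
  [ 0    0     1     0 ]
r2 ← r2 + 4·r3
  [ 1  2/9  -8/9   5/9 ]
  [ 0    1     0  -1/2 ]
  [ 0    0     1     0 ]
r1 ← r1 + 8/9·r3
  [ 1  2/9  0   5/9 ]
  [ 0    1  0  -1/2 ]
  [ 0    0  1     0 ]
r1 ← r1 − 2/9·r2
  [ 1  0  0   2/3 ]
  [ 0  1  0  -1/2 ]
  [ 0  0  1     0 ]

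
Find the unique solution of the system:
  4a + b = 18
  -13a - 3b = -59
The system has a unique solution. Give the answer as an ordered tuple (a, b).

Form the augmented matrix and row-reduce:
  [   4   1  |   18 ]
  [ -13  -3  |  -59 ]
R1 := 1/4·R1
  [   1  1/4  |  9/2 ]
  [ -13   -3  |  -59 ]
R2 := R2 + 13·R1
  [ 1  1/4  |   9/2 ]
  [ 0  1/4  |  -1/2 ]
R2 := 4·R2
  [ 1  1/4  |  9/2 ]
  [ 0    1  |   -2 ]
R1 := R1 − 1/4·R2
  [ 1  0  |   5 ]
  [ 0  1  |  -2 ]
Reading off the last column: a = 5, b = -2.

(5, -2)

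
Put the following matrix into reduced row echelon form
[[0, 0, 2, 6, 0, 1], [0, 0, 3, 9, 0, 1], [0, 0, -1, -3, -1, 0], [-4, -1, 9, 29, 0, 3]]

r1 <-> r4
  [ -4  -1   9  29   0  3 ]
  [  0   0   3   9   0  1 ]
  [  0   0  -1  -3  -1  0 ]
  [  0   0   2   6   0  1 ]
r1 := -1/4·r1
  [ 1  1/4  -9/4  -29/4   0  -3/4 ]
  [ 0    0     3      9   0     1 ]
  [ 0    0    -1     -3  -1     0 ]
  [ 0    0     2      6   0     1 ]
r2 := 1/3·r2
  [ 1  1/4  -9/4  -29/4   0  -3/4 ]
  [ 0    0     1      3   0   1/3 ]
  [ 0    0    -1     -3  -1     0 ]
  [ 0    0     2      6   0     1 ]
r3 := r3 + r2
  [ 1  1/4  -9/4  -29/4   0  -3/4 ]
  [ 0    0     1      3   0   1/3 ]
  [ 0    0     0      0  -1   1/3 ]
  [ 0    0     2      6   0     1 ]
r4 := r4 − 2·r2
  [ 1  1/4  -9/4  -29/4   0  -3/4 ]
  [ 0    0     1      3   0   1/3 ]
  [ 0    0     0      0  -1   1/3 ]
  [ 0    0     0      0   0   1/3 ]
r3 := -1·r3
  [ 1  1/4  -9/4  -29/4  0  -3/4 ]
  [ 0    0     1      3  0   1/3 ]
  [ 0    0     0      0  1  -1/3 ]
  [ 0    0     0      0  0   1/3 ]
r4 := 3·r4
  [ 1  1/4  -9/4  -29/4  0  -3/4 ]
  [ 0    0     1      3  0   1/3 ]
  [ 0    0     0      0  1  -1/3 ]
  [ 0    0     0      0  0     1 ]
r3 := r3 + 1/3·r4
  [ 1  1/4  -9/4  -29/4  0  -3/4 ]
  [ 0    0     1      3  0   1/3 ]
  [ 0    0     0      0  1     0 ]
  [ 0    0     0      0  0     1 ]
r2 := r2 − 1/3·r4
  [ 1  1/4  -9/4  -29/4  0  -3/4 ]
  [ 0    0     1      3  0     0 ]
  [ 0    0     0      0  1     0 ]
  [ 0    0     0      0  0     1 ]
r1 := r1 + 3/4·r4
  [ 1  1/4  -9/4  -29/4  0  0 ]
  [ 0    0     1      3  0  0 ]
  [ 0    0     0      0  1  0 ]
  [ 0    0     0      0  0  1 ]
r1 := r1 + 9/4·r2
  [ 1  1/4  0  -1/2  0  0 ]
  [ 0    0  1     3  0  0 ]
  [ 0    0  0     0  1  0 ]
  [ 0    0  0     0  0  1 ]

[[1, 1/4, 0, -1/2, 0, 0], [0, 0, 1, 3, 0, 0], [0, 0, 0, 0, 1, 0], [0, 0, 0, 0, 0, 1]]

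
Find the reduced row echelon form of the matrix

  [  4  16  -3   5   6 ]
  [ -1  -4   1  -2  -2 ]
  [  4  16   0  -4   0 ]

R1 ← 1/4·R1
  [  1   4  -3/4  5/4  3/2 ]
  [ -1  -4     1   -2   -2 ]
  [  4  16     0   -4    0 ]
R2 ← R2 + R1
  [ 1   4  -3/4   5/4   3/2 ]
  [ 0   0   1/4  -3/4  -1/2 ]
  [ 4  16     0    -4     0 ]
R3 ← R3 − 4·R1
  [ 1  4  -3/4   5/4   3/2 ]
  [ 0  0   1/4  -3/4  -1/2 ]
  [ 0  0     3    -9    -6 ]
R2 ← 4·R2
  [ 1  4  -3/4  5/4  3/2 ]
  [ 0  0     1   -3   -2 ]
  [ 0  0     3   -9   -6 ]
R3 ← R3 − 3·R2
  [ 1  4  -3/4  5/4  3/2 ]
  [ 0  0     1   -3   -2 ]
  [ 0  0     0    0    0 ]
R1 ← R1 + 3/4·R2
  [ 1  4  0  -1   0 ]
  [ 0  0  1  -3  -2 ]
  [ 0  0  0   0   0 ]

[[1, 4, 0, -1, 0], [0, 0, 1, -3, -2], [0, 0, 0, 0, 0]]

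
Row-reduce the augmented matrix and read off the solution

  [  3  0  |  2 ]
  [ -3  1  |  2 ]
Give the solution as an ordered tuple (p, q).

Multiply ρ1 by 1/3.
  [  1  0  |  2/3 ]
  [ -3  1  |    2 ]
Add 3 times ρ1 to ρ2.
  [ 1  0  |  2/3 ]
  [ 0  1  |    4 ]
Reading off the last column: p = 2/3, q = 4.

(2/3, 4)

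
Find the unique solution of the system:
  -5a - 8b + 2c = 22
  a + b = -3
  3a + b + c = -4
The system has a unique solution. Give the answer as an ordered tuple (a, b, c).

(0, -3, -1)

Form the augmented matrix and row-reduce:
  [ -5  -8  2  |  22 ]
  [  1   1  0  |  -3 ]
  [  3   1  1  |  -4 ]
R1 -> -1/5·R1
  [ 1  8/5  -2/5  |  -22/5 ]
  [ 1    1     0  |     -3 ]
  [ 3    1     1  |     -4 ]
R2 -> R2 − R1
  [ 1   8/5  -2/5  |  -22/5 ]
  [ 0  -3/5   2/5  |    7/5 ]
  [ 3     1     1  |     -4 ]
R3 -> R3 − 3·R1
  [ 1    8/5  -2/5  |  -22/5 ]
  [ 0   -3/5   2/5  |    7/5 ]
  [ 0  -19/5  11/5  |   46/5 ]
R2 -> -5/3·R2
  [ 1    8/5  -2/5  |  -22/5 ]
  [ 0      1  -2/3  |   -7/3 ]
  [ 0  -19/5  11/5  |   46/5 ]
R3 -> R3 + 19/5·R2
  [ 1  8/5  -2/5  |  -22/5 ]
  [ 0    1  -2/3  |   -7/3 ]
  [ 0    0  -1/3  |    1/3 ]
R3 -> -3·R3
  [ 1  8/5  -2/5  |  -22/5 ]
  [ 0    1  -2/3  |   -7/3 ]
  [ 0    0     1  |     -1 ]
R2 -> R2 + 2/3·R3
  [ 1  8/5  -2/5  |  -22/5 ]
  [ 0    1     0  |     -3 ]
  [ 0    0     1  |     -1 ]
R1 -> R1 + 2/5·R3
  [ 1  8/5  0  |  -24/5 ]
  [ 0    1  0  |     -3 ]
  [ 0    0  1  |     -1 ]
R1 -> R1 − 8/5·R2
  [ 1  0  0  |   0 ]
  [ 0  1  0  |  -3 ]
  [ 0  0  1  |  -1 ]
Reading off the last column: a = 0, b = -3, c = -1.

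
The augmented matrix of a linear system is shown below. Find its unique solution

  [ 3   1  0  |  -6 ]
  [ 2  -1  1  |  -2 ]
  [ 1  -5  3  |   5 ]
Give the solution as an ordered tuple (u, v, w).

(-1, -3, -3)

Multiply r1 by 1/3.
  [ 1  1/3  0  |  -2 ]
  [ 2   -1  1  |  -2 ]
  [ 1   -5  3  |   5 ]
Subtract 2 times r1 from r2.
  [ 1   1/3  0  |  -2 ]
  [ 0  -5/3  1  |   2 ]
  [ 1    -5  3  |   5 ]
Subtract r1 from r3.
  [ 1    1/3  0  |  -2 ]
  [ 0   -5/3  1  |   2 ]
  [ 0  -16/3  3  |   7 ]
Multiply r2 by -3/5.
  [ 1    1/3     0  |    -2 ]
  [ 0      1  -3/5  |  -6/5 ]
  [ 0  -16/3     3  |     7 ]
Add 16/3 times r2 to r3.
  [ 1  1/3     0  |    -2 ]
  [ 0    1  -3/5  |  -6/5 ]
  [ 0    0  -1/5  |   3/5 ]
Multiply r3 by -5.
  [ 1  1/3     0  |    -2 ]
  [ 0    1  -3/5  |  -6/5 ]
  [ 0    0     1  |    -3 ]
Add 3/5 times r3 to r2.
  [ 1  1/3  0  |  -2 ]
  [ 0    1  0  |  -3 ]
  [ 0    0  1  |  -3 ]
Subtract 1/3 times r2 from r1.
  [ 1  0  0  |  -1 ]
  [ 0  1  0  |  -3 ]
  [ 0  0  1  |  -3 ]
Reading off the last column: u = -1, v = -3, w = -3.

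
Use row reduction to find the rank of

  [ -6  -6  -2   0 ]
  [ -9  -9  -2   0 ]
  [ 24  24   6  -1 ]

R1 ← -1/6·R1
  [  1   1  1/3   0 ]
  [ -9  -9   -2   0 ]
  [ 24  24    6  -1 ]
R2 ← R2 + 9·R1
  [  1   1  1/3   0 ]
  [  0   0    1   0 ]
  [ 24  24    6  -1 ]
R3 ← R3 − 24·R1
  [ 1  1  1/3   0 ]
  [ 0  0    1   0 ]
  [ 0  0   -2  -1 ]
R3 ← R3 + 2·R2
  [ 1  1  1/3   0 ]
  [ 0  0    1   0 ]
  [ 0  0    0  -1 ]
R3 ← -1·R3
  [ 1  1  1/3  0 ]
  [ 0  0    1  0 ]
  [ 0  0    0  1 ]
R1 ← R1 − 1/3·R2
  [ 1  1  0  0 ]
  [ 0  0  1  0 ]
  [ 0  0  0  1 ]
The reduced form has 3 nonzero rows.

rank = 3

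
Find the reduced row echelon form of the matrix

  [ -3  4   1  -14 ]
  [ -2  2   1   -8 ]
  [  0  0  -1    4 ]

ρ1 -> -1/3·ρ1
  [  1  -4/3  -1/3  14/3 ]
  [ -2     2     1    -8 ]
  [  0     0    -1     4 ]
ρ2 -> ρ2 + 2·ρ1
  [ 1  -4/3  -1/3  14/3 ]
  [ 0  -2/3   1/3   4/3 ]
  [ 0     0    -1     4 ]
ρ2 -> -3/2·ρ2
  [ 1  -4/3  -1/3  14/3 ]
  [ 0     1  -1/2    -2 ]
  [ 0     0    -1     4 ]
ρ3 -> -1·ρ3
  [ 1  -4/3  -1/3  14/3 ]
  [ 0     1  -1/2    -2 ]
  [ 0     0     1    -4 ]
ρ2 -> ρ2 + 1/2·ρ3
  [ 1  -4/3  -1/3  14/3 ]
  [ 0     1     0    -4 ]
  [ 0     0     1    -4 ]
ρ1 -> ρ1 + 1/3·ρ3
  [ 1  -4/3  0  10/3 ]
  [ 0     1  0    -4 ]
  [ 0     0  1    -4 ]
ρ1 -> ρ1 + 4/3·ρ2
  [ 1  0  0  -2 ]
  [ 0  1  0  -4 ]
  [ 0  0  1  -4 ]

[[1, 0, 0, -2], [0, 1, 0, -4], [0, 0, 1, -4]]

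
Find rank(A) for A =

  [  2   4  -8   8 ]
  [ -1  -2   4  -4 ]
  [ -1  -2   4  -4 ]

r1 ← 1/2·r1
  [  1   2  -4   4 ]
  [ -1  -2   4  -4 ]
  [ -1  -2   4  -4 ]
r2 ← r2 + r1
  [  1   2  -4   4 ]
  [  0   0   0   0 ]
  [ -1  -2   4  -4 ]
r3 ← r3 + r1
  [ 1  2  -4  4 ]
  [ 0  0   0  0 ]
  [ 0  0   0  0 ]
The reduced form has 1 nonzero row.

rank = 1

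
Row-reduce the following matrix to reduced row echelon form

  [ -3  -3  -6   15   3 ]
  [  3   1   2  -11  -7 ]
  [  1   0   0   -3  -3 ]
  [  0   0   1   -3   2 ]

R1 → -1/3·R1
R2 → R2 − 3·R1
R3 → R3 − R1
R2 → -1/2·R2
R3 → R3 + R2
R3 ↔ R4
R2 → R2 − 2·R3
R1 → R1 − 2·R3
R1 → R1 − R2

[[1, 0, 0, -3, -3], [0, 1, 0, 4, -2], [0, 0, 1, -3, 2], [0, 0, 0, 0, 0]]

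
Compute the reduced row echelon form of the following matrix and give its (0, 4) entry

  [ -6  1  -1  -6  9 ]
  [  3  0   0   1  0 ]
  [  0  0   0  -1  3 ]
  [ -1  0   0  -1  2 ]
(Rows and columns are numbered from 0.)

Multiply R1 by -1/6.
  [  1  -1/6  1/6   1  -3/2 ]
  [  3     0    0   1     0 ]
  [  0     0    0  -1     3 ]
  [ -1     0    0  -1     2 ]
Subtract 3 times R1 from R2.
  [  1  -1/6   1/6   1  -3/2 ]
  [  0   1/2  -1/2  -2   9/2 ]
  [  0     0     0  -1     3 ]
  [ -1     0     0  -1     2 ]
Add R1 to R4.
  [ 1  -1/6   1/6   1  -3/2 ]
  [ 0   1/2  -1/2  -2   9/2 ]
  [ 0     0     0  -1     3 ]
  [ 0  -1/6   1/6   0   1/2 ]
Multiply R2 by 2.
  [ 1  -1/6  1/6   1  -3/2 ]
  [ 0     1   -1  -4     9 ]
  [ 0     0    0  -1     3 ]
  [ 0  -1/6  1/6   0   1/2 ]
Add 1/6 times R2 to R4.
  [ 1  -1/6  1/6     1  -3/2 ]
  [ 0     1   -1    -4     9 ]
  [ 0     0    0    -1     3 ]
  [ 0     0    0  -2/3     2 ]
Multiply R3 by -1.
  [ 1  -1/6  1/6     1  -3/2 ]
  [ 0     1   -1    -4     9 ]
  [ 0     0    0     1    -3 ]
  [ 0     0    0  -2/3     2 ]
Add 2/3 times R3 to R4.
  [ 1  -1/6  1/6   1  -3/2 ]
  [ 0     1   -1  -4     9 ]
  [ 0     0    0   1    -3 ]
  [ 0     0    0   0     0 ]
Add 4 times R3 to R2.
  [ 1  -1/6  1/6  1  -3/2 ]
  [ 0     1   -1  0    -3 ]
  [ 0     0    0  1    -3 ]
  [ 0     0    0  0     0 ]
Subtract R3 from R1.
  [ 1  -1/6  1/6  0  3/2 ]
  [ 0     1   -1  0   -3 ]
  [ 0     0    0  1   -3 ]
  [ 0     0    0  0    0 ]
Add 1/6 times R2 to R1.
  [ 1  0   0  0   1 ]
  [ 0  1  -1  0  -3 ]
  [ 0  0   0  1  -3 ]
  [ 0  0   0  0   0 ]

1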